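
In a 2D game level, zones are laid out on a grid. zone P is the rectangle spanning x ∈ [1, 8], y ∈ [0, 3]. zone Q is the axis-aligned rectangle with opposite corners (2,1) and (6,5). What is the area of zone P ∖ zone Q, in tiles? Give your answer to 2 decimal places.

13.00

|zone P∩zone Q|: x∈[2,6], y∈[1,3] → 4·2 = 8.
|zone P| = 21.
|zone P ∖ zone Q| = |zone P| − |zone P∩zone Q| = 21 − 8 = 13.00.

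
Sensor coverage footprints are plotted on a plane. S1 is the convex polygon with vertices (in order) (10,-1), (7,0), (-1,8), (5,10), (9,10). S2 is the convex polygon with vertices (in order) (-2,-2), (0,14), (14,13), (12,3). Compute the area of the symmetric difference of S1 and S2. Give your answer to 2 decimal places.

123.71

|S1| = 68, |S2| = 178, |S1∩S2| = 61.1434.
|S1 △ S2| = |S1| + |S2| − 2·|S1∩S2| = 68 + 178 − 122.2868 = 123.71.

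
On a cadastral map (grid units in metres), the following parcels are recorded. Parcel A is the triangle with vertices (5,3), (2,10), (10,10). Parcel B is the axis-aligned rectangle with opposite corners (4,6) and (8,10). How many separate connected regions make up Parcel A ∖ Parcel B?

Parcel A ∖ Parcel B splits into 2 disjoint pieces (area 9.7143, area 2.8).

2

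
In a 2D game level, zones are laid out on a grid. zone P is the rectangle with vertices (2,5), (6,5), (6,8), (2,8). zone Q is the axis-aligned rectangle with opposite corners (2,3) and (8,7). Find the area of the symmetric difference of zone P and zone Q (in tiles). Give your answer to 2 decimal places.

20.00

|zone P∩zone Q|: x∈[2,6], y∈[5,7] → 4·2 = 8.
|zone P △ zone Q| = |zone P| + |zone Q| − 2·|zone P∩zone Q| = 12 + 24 − 16 = 20.00.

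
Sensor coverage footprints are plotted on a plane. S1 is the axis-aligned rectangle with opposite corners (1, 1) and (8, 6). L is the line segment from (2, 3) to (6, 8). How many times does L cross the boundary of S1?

1

The segment meets the boundary at (4.4,6).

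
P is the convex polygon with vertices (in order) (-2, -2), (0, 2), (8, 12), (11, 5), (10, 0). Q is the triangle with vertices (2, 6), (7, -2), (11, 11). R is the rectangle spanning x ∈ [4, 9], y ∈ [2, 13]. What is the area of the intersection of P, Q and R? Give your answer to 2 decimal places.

The intersection is the polygon with vertices (8.923,9.846), (9,9.667), (9,4.5), (8.231,2), (4.5,2), (4,2.8), (4,7), (4.16,7.2).
By the shoelace formula its area is 31.32.

31.32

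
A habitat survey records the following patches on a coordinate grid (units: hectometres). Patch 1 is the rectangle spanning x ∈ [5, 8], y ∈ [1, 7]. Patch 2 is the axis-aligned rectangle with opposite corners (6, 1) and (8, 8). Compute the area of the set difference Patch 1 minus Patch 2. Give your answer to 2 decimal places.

6.00

|Patch 1∩Patch 2|: x∈[6,8], y∈[1,7] → 2·6 = 12.
|Patch 1| = 18.
|Patch 1 ∖ Patch 2| = |Patch 1| − |Patch 1∩Patch 2| = 18 − 12 = 6.00.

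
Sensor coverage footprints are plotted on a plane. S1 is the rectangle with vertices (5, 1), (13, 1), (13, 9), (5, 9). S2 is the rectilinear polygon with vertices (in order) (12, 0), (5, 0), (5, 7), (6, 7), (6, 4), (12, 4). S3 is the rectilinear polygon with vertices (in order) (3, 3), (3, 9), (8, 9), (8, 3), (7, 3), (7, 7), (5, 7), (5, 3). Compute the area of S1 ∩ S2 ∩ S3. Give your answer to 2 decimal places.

1.00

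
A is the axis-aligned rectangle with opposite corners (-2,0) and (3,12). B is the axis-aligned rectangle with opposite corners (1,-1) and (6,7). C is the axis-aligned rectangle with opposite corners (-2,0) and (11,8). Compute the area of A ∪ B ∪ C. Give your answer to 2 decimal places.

By inclusion–exclusion:
Individual areas: |A| = 60, |B| = 40, |C| = 104.
|A∩B|: x∈[1,3], y∈[0,7] → 2·7 = 14.
|A∩C|: x∈[-2,3], y∈[0,8] → 5·8 = 40.
|B∩C|: x∈[1,6], y∈[0,7] → 5·7 = 35.
|A∩B∩C| = 14.
|A ∪ B ∪ C| = 204 − 89 + 14 = 129.00.

129.00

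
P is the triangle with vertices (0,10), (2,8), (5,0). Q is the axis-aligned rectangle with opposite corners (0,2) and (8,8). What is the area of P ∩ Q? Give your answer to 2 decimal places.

3.75

The intersection is the polygon with vertices (4.25,2), (4,2), (1,8), (2,8).
By the shoelace formula its area is 3.75.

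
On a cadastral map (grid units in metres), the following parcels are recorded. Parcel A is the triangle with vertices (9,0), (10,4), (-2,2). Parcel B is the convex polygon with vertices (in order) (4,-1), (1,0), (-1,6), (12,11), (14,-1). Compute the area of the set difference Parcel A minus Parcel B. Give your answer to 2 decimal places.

|Parcel A| = 23, |Parcel A∩Parcel B| = 22.0433.
|Parcel A ∖ Parcel B| = |Parcel A| − |Parcel A∩Parcel B| = 23 − 22.0433 = 0.96.

0.96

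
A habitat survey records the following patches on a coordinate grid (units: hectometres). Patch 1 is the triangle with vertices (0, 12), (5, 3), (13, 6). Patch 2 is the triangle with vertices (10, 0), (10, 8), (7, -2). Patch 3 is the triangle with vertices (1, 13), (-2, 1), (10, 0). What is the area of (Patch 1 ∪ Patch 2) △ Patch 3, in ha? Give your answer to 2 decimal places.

|Patch 1 ∪ Patch 2| = 53.8994.
|(Patch 1 ∪ Patch 2) ∩ Patch 3| = 20.9615.
|(Patch 1 ∪ Patch 2) △ Patch 3| = 53.8994 + 73.5 − 41.9231 = 85.48.

85.48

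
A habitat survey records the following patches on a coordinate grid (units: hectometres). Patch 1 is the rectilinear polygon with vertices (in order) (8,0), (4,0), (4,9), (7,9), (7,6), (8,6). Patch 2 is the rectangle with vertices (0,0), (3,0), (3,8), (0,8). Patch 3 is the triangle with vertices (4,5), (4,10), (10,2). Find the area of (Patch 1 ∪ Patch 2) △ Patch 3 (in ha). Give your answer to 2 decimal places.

46.08

|Patch 1 ∪ Patch 2| = 57.
|(Patch 1 ∪ Patch 2) ∩ Patch 3| = 12.9583.
|(Patch 1 ∪ Patch 2) △ Patch 3| = 57 + 15 − 25.9167 = 46.08.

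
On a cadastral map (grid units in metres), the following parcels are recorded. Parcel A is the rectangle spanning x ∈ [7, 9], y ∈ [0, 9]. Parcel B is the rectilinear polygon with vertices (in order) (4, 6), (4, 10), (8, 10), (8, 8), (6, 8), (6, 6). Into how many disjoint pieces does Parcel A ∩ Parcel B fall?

Parcel A ∩ Parcel B is a single connected region.

1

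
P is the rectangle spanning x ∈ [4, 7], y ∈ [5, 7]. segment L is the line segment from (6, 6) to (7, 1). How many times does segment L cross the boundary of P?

The segment meets the boundary at (6.2,5).

1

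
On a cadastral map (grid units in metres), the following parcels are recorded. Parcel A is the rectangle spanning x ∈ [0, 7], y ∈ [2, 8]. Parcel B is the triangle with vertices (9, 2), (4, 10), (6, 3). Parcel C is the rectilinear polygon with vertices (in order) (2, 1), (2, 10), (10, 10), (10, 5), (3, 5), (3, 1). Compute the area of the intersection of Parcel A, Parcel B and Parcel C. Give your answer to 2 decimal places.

The intersection is the polygon with vertices (4.571,8), (5.25,8), (7,5.2), (7,5), (5.429,5).
By the shoelace formula its area is 3.55.

3.55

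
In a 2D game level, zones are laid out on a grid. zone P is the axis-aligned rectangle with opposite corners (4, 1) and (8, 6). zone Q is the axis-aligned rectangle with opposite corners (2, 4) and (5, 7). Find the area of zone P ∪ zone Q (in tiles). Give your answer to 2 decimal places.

27.00

By inclusion–exclusion:
Individual areas: |zone P| = 20, |zone Q| = 9.
|zone P∩zone Q|: x∈[4,5], y∈[4,6] → 1·2 = 2.
|zone P ∪ zone Q| = 29 − 2 = 27.00.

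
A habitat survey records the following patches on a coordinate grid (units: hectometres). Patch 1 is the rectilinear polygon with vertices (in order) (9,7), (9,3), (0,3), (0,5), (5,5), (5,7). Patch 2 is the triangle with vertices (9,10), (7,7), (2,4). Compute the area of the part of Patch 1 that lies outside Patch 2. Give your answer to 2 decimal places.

24.66

|Patch 1| = 26, |Patch 1∩Patch 2| = 1.3429.
|Patch 1 ∖ Patch 2| = |Patch 1| − |Patch 1∩Patch 2| = 26 − 1.3429 = 24.66.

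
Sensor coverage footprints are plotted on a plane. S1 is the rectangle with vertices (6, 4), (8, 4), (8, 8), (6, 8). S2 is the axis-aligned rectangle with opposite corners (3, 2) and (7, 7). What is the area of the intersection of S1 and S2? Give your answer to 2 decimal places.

3.00

|S1∩S2|: x∈[6,7], y∈[4,7] → 1·3 = 3.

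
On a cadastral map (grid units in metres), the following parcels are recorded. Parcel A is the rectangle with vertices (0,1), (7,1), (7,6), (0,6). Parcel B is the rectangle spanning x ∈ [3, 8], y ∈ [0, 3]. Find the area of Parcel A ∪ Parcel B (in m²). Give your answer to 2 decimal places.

42.00

By inclusion–exclusion:
Individual areas: |Parcel A| = 35, |Parcel B| = 15.
|Parcel A∩Parcel B|: x∈[3,7], y∈[1,3] → 4·2 = 8.
|Parcel A ∪ Parcel B| = 50 − 8 = 42.00.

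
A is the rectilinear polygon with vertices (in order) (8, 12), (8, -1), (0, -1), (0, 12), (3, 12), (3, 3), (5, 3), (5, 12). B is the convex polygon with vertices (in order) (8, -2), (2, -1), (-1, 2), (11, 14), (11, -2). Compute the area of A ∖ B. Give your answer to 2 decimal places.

32.00

|A| = 86, |A∩B| = 54.
|A ∖ B| = |A| − |A∩B| = 86 − 54 = 32.00.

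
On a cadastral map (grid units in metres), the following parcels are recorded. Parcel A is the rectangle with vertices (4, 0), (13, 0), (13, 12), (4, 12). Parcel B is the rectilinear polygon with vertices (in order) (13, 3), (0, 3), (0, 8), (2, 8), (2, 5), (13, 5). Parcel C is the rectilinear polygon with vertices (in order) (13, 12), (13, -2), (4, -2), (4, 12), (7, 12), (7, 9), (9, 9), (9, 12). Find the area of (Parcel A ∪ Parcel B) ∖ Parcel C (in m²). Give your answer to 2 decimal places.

20.00

|Parcel A ∪ Parcel B| = 122.
|(Parcel A ∪ Parcel B) ∩ Parcel C| = 102.
|(Parcel A ∪ Parcel B) ∖ Parcel C| = 122 − 102 = 20.00.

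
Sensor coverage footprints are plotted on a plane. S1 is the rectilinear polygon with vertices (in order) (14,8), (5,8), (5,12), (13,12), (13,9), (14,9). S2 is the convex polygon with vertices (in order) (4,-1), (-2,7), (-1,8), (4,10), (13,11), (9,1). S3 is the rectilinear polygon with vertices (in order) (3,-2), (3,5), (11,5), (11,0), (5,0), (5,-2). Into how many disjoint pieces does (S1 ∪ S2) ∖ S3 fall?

(S1 ∪ S2) ∖ S3 splits into 2 disjoint pieces (area 85.8222, area 0.45).

2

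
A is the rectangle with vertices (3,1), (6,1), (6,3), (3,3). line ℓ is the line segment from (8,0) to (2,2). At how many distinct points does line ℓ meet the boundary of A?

2

The segment meets the boundary at (3,1.667), (5,1).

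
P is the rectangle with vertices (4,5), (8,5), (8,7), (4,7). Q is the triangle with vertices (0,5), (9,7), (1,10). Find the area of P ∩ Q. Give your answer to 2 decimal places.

The intersection is the polygon with vertices (4,7), (8,7), (8,6.778), (4,5.889).
By the shoelace formula its area is 2.67.

2.67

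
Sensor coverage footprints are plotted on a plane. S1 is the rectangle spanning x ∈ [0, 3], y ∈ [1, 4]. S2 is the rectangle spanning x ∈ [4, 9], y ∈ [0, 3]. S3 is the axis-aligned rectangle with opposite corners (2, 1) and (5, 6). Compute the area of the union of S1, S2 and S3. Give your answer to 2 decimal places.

By inclusion–exclusion:
Individual areas: |S1| = 9, |S2| = 15, |S3| = 15.
|S1∩S2| = 0 (no overlap).
|S1∩S3|: x∈[2,3], y∈[1,4] → 1·3 = 3.
|S2∩S3|: x∈[4,5], y∈[1,3] → 1·2 = 2.
|S1∩S2∩S3| = 0.
|S1 ∪ S2 ∪ S3| = 39 − 5 + 0 = 34.00.

34.00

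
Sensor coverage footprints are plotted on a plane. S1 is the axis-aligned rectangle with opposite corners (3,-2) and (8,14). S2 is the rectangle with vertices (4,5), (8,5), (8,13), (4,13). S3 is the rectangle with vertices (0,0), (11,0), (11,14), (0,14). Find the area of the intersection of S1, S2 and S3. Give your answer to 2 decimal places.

The intersection is the polygon with vertices (4,5), (4,13), (8,13), (8,5).
By the shoelace formula its area is 32.00.

32.00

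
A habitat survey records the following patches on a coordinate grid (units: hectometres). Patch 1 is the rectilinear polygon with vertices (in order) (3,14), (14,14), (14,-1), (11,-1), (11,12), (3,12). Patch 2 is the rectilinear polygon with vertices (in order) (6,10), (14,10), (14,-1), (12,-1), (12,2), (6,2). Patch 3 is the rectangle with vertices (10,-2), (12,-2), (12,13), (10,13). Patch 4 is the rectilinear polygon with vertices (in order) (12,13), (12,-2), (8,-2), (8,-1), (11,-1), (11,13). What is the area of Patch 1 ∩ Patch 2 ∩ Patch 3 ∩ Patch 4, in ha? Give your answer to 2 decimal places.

8.00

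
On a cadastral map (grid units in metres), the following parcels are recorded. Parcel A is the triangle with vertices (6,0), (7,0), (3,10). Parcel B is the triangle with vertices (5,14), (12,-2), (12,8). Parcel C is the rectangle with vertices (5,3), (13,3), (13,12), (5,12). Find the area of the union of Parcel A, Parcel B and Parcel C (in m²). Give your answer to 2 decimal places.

By inclusion–exclusion:
Individual areas: |Parcel A| = 5, |Parcel B| = 35, |Parcel C| = 72.
|Parcel A∩Parcel B| = 0.
|Parcel A∩Parcel C| = 0.7833.
|Parcel B∩Parcel C| = 28.0729.
|Parcel A∩Parcel B∩Parcel C| = 0.
|Parcel A ∪ Parcel B ∪ Parcel C| = 112 − 28.8562 + 0 = 83.14.

83.14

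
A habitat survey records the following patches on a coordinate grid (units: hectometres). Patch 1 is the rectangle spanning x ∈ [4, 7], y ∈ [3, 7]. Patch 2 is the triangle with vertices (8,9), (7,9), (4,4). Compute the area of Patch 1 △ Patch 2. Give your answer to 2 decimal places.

12.70

|Patch 1| = 12, |Patch 2| = 2.5, |Patch 1∩Patch 2| = 0.9.
|Patch 1 △ Patch 2| = |Patch 1| + |Patch 2| − 2·|Patch 1∩Patch 2| = 12 + 2.5 − 1.8 = 12.70.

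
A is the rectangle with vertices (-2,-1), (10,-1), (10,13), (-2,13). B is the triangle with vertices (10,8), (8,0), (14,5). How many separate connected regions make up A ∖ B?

A ∖ B is a single connected region.

1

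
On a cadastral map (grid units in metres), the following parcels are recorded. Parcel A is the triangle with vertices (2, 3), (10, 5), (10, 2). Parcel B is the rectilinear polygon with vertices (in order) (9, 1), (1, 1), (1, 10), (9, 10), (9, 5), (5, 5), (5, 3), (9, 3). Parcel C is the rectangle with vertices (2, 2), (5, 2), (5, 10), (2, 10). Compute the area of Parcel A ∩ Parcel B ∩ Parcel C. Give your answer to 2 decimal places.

The intersection is the polygon with vertices (5,3), (5,2.625), (2,3), (5,3.75).
By the shoelace formula its area is 1.69.

1.69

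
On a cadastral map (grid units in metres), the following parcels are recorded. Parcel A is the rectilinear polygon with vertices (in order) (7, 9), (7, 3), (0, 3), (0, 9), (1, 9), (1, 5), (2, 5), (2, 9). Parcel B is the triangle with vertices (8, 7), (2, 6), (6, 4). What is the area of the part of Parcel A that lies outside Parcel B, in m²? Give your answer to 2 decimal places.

30.67

|Parcel A| = 38, |Parcel A∩Parcel B| = 7.3333.
|Parcel A ∖ Parcel B| = |Parcel A| − |Parcel A∩Parcel B| = 38 − 7.3333 = 30.67.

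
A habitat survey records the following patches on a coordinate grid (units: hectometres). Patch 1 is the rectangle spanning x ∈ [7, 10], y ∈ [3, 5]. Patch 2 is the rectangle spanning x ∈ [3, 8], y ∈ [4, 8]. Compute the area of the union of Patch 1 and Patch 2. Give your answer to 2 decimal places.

By inclusion–exclusion:
Individual areas: |Patch 1| = 6, |Patch 2| = 20.
|Patch 1∩Patch 2|: x∈[7,8], y∈[4,5] → 1·1 = 1.
|Patch 1 ∪ Patch 2| = 26 − 1 = 25.00.

25.00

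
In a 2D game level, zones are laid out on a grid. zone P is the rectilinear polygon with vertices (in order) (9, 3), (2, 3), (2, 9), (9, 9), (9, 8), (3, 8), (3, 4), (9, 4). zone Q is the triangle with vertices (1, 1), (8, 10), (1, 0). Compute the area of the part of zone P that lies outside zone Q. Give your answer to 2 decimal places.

17.38

|zone P| = 18, |zone P∩zone Q| = 0.6222.
|zone P ∖ zone Q| = |zone P| − |zone P∩zone Q| = 18 − 0.6222 = 17.38.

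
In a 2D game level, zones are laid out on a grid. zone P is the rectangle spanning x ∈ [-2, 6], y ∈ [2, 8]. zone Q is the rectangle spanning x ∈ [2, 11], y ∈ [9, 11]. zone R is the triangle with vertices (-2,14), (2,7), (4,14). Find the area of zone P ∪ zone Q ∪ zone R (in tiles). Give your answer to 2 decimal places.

By inclusion–exclusion:
Individual areas: |zone P| = 48, |zone Q| = 18, |zone R| = 21.
|zone P∩zone Q| = 0 (no overlap).
|zone P∩zone R| = 0.4286.
|zone Q∩zone R| = 1.7143.
|zone P∩zone Q∩zone R| = 0.
|zone P ∪ zone Q ∪ zone R| = 87 − 2.1429 + 0 = 84.86.

84.86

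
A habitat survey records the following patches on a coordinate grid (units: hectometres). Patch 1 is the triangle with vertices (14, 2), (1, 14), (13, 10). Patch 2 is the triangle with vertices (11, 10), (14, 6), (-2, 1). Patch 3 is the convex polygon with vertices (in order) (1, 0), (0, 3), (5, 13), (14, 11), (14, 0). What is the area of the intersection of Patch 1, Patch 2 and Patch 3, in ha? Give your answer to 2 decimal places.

15.60

The intersection is the polygon with vertices (11,10), (13.4,6.8), (13.519,5.85), (10.763,4.988), (7.762,7.758).
By the shoelace formula its area is 15.60.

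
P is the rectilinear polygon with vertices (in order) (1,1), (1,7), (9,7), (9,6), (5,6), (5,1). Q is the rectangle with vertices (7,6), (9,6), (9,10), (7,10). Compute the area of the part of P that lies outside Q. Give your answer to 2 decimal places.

26.00

|P| = 28, |P∩Q| = 2.
|P ∖ Q| = |P| − |P∩Q| = 28 − 2 = 26.00.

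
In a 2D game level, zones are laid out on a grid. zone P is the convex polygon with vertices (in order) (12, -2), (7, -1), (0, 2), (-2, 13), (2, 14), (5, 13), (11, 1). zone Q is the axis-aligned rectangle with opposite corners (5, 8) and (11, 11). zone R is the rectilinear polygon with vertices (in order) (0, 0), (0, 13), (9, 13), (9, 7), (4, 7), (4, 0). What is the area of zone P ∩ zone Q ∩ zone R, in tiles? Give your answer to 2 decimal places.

The intersection is the polygon with vertices (5,8), (5,11), (6,11), (7.5,8).
By the shoelace formula its area is 5.25.

5.25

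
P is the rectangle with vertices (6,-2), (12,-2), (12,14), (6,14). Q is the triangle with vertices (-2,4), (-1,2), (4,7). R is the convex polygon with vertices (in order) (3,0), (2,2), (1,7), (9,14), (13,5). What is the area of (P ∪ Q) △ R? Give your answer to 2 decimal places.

87.72

|P ∪ Q| = 103.5.
|(P ∪ Q) ∩ R| = 53.642.
|(P ∪ Q) △ R| = 103.5 + 91.5 − 107.2841 = 87.72.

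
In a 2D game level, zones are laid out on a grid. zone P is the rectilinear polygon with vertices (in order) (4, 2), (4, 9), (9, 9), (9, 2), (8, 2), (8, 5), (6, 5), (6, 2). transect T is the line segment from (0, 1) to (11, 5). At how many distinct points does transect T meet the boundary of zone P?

The segment meets the boundary at (9,4.273), (8,3.909), (6,3.182), (4,2.455).

4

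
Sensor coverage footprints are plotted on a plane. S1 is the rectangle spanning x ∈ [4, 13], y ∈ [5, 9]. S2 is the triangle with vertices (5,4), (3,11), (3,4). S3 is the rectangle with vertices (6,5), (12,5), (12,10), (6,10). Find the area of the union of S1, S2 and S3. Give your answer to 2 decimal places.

48.11

By inclusion–exclusion:
Individual areas: |S1| = 36, |S2| = 7, |S3| = 30.
|S1∩S2| = 0.8929.
|S1∩S3|: x∈[6,12], y∈[5,9] → 6·4 = 24.
|S2∩S3| = 0.
|S1∩S2∩S3| = 0.
|S1 ∪ S2 ∪ S3| = 73 − 24.8929 + 0 = 48.11.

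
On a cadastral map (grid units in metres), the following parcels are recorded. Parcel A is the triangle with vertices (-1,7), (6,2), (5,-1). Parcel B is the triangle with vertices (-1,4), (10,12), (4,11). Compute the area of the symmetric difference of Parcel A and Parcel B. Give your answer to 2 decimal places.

30.59

|Parcel A| = 13, |Parcel B| = 18.5, |Parcel A∩Parcel B| = 0.4558.
|Parcel A △ Parcel B| = |Parcel A| + |Parcel B| − 2·|Parcel A∩Parcel B| = 13 + 18.5 − 0.9115 = 30.59.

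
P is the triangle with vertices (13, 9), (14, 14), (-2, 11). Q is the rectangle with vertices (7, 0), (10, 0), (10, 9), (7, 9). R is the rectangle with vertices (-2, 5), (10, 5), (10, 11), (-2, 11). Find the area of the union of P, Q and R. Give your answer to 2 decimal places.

By inclusion–exclusion:
Individual areas: |P| = 38.5, |Q| = 27, |R| = 72.
|P∩Q| = 0.
|P∩R| = 9.6.
|Q∩R|: x∈[7,10], y∈[5,9] → 3·4 = 12.
|P∩Q∩R| = 0.
|P ∪ Q ∪ R| = 137.5 − 21.6 + 0 = 115.90.

115.90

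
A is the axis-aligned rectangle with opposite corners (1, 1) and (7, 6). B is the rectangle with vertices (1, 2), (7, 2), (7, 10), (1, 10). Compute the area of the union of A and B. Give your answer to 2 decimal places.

By inclusion–exclusion:
Individual areas: |A| = 30, |B| = 48.
|A∩B|: x∈[1,7], y∈[2,6] → 6·4 = 24.
|A ∪ B| = 78 − 24 = 54.00.

54.00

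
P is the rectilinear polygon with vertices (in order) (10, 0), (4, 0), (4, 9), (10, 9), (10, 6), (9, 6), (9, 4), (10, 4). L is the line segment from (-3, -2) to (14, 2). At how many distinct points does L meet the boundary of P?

The segment meets the boundary at (10,1.059), (5.5,0).

2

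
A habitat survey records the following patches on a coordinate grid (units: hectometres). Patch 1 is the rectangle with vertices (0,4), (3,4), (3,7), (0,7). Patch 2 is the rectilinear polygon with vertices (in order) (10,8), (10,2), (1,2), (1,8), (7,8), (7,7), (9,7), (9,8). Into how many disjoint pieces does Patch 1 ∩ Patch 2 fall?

1

Patch 1 ∩ Patch 2 is a single connected region.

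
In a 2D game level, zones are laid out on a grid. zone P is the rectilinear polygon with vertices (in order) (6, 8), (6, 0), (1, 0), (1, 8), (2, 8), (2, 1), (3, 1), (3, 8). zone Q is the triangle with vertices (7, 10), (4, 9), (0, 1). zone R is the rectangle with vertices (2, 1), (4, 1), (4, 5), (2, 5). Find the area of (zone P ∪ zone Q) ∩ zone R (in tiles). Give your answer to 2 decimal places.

4.79

|zone P ∪ zone Q| = 38.3373.
|(zone P ∪ zone Q) ∩ zone R| = 4.79.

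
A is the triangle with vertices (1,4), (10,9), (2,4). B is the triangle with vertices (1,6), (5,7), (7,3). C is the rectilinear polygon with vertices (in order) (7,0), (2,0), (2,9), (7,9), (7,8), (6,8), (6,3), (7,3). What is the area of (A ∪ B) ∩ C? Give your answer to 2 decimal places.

|A ∪ B| = 10.6006.
|(A ∪ B) ∩ C| = 8.64.

8.64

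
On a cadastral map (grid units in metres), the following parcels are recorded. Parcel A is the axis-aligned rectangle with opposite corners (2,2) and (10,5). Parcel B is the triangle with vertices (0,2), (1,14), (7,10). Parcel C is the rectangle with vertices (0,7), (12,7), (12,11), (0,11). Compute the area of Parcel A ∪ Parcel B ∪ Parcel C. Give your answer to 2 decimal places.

By inclusion–exclusion:
Individual areas: |Parcel A| = 24, |Parcel B| = 38, |Parcel C| = 48.
|Parcel A∩Parcel B| = 0.2232.
|Parcel A∩Parcel C| = 0 (no overlap).
|Parcel B∩Parcel C| = 20.9792.
|Parcel A∩Parcel B∩Parcel C| = 0.
|Parcel A ∪ Parcel B ∪ Parcel C| = 110 − 21.2024 + 0 = 88.80.

88.80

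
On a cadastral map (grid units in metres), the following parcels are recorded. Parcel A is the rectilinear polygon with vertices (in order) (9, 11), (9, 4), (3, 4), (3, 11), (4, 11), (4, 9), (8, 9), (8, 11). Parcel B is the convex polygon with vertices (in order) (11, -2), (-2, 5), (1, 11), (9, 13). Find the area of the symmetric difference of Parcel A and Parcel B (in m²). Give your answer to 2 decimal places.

77.50

|Parcel A| = 34, |Parcel B| = 111.5, |Parcel A∩Parcel B| = 34.
|Parcel A △ Parcel B| = |Parcel A| + |Parcel B| − 2·|Parcel A∩Parcel B| = 34 + 111.5 − 68 = 77.50.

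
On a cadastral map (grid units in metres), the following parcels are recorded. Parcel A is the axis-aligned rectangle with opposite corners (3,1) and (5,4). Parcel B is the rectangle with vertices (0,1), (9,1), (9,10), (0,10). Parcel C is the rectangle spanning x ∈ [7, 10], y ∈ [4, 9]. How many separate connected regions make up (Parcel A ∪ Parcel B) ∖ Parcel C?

1

(Parcel A ∪ Parcel B) ∖ Parcel C is a single connected region.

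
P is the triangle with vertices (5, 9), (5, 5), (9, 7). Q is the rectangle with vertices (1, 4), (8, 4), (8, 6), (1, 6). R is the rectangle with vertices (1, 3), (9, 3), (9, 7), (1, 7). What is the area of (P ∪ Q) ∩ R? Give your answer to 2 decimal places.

17.00

The region (P ∪ Q) ∩ R is the polygon with vertices (7,6), (8,6), (8,4), (1,4), (1,6), (5,6), (5,7), (9,7).
By the shoelace formula its area is 17.00.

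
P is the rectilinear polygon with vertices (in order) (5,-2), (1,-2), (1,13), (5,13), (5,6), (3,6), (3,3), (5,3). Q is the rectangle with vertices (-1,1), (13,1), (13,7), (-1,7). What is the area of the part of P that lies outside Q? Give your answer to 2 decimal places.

|P| = 54, |P∩Q| = 18.
|P ∖ Q| = |P| − |P∩Q| = 54 − 18 = 36.00.

36.00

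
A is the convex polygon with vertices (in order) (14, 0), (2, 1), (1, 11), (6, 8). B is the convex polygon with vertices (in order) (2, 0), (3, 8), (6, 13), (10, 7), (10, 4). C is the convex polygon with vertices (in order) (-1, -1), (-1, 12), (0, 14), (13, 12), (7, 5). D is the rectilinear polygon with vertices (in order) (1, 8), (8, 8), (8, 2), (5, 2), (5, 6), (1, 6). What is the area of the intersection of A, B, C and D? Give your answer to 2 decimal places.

12.17

The intersection is the polygon with vertices (7.923,6.077), (7,5), (5,3.5), (5,6), (2.75,6), (3,8), (6,8).
By the shoelace formula its area is 12.17.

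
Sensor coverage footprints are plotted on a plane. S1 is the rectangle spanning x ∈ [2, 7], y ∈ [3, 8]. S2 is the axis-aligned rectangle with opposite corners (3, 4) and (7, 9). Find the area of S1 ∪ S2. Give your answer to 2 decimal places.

By inclusion–exclusion:
Individual areas: |S1| = 25, |S2| = 20.
|S1∩S2|: x∈[3,7], y∈[4,8] → 4·4 = 16.
|S1 ∪ S2| = 45 − 16 = 29.00.

29.00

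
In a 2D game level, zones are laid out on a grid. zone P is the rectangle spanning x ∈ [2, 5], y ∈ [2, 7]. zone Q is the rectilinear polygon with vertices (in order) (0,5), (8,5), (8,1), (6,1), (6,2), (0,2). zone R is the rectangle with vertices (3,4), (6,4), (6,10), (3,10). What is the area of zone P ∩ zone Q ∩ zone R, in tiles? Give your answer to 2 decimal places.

2.00

The intersection is the polygon with vertices (5,5), (5,4), (3,4), (3,5).
By the shoelace formula its area is 2.00.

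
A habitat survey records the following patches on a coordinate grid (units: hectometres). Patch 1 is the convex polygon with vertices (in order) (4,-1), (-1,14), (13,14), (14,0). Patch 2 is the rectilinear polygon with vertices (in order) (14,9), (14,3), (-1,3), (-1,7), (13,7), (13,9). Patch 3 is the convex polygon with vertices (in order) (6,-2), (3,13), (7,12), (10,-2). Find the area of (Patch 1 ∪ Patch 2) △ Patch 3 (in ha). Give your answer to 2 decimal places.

144.52

|Patch 1 ∪ Patch 2| = 190.0714.
|(Patch 1 ∪ Patch 2) ∩ Patch 3| = 51.0274.
|(Patch 1 ∪ Patch 2) △ Patch 3| = 190.0714 + 56.5 − 102.0547 = 144.52.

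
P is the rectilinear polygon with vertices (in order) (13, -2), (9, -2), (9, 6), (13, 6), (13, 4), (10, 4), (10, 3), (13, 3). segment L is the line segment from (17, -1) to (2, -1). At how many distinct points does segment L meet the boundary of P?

2

The segment meets the boundary at (13,-1), (9,-1).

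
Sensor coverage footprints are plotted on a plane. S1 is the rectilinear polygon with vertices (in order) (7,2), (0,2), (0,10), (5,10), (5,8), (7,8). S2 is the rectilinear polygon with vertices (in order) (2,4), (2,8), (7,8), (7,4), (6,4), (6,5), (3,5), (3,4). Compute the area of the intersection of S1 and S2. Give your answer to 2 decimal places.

17.00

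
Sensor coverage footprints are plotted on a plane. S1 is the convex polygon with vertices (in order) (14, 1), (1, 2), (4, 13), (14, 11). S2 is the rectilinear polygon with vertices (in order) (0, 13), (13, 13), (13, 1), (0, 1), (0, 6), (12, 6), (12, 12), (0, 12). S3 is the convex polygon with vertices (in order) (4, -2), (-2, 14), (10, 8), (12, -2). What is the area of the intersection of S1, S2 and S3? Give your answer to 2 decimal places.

The intersection is the polygon with vertices (2.091,6), (10.4,6), (11.359,1.203), (2.545,1.881), (1.632,4.316).
By the shoelace formula its area is 39.26.

39.26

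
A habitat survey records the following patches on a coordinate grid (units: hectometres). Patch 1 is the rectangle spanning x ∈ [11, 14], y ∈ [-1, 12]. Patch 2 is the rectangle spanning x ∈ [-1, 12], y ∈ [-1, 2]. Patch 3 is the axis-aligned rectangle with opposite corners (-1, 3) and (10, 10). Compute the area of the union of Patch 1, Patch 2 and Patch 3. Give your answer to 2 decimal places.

By inclusion–exclusion:
Individual areas: |Patch 1| = 39, |Patch 2| = 39, |Patch 3| = 77.
|Patch 1∩Patch 2|: x∈[11,12], y∈[-1,2] → 1·3 = 3.
|Patch 1∩Patch 3| = 0 (no overlap).
|Patch 2∩Patch 3| = 0 (no overlap).
|Patch 1∩Patch 2∩Patch 3| = 0.
|Patch 1 ∪ Patch 2 ∪ Patch 3| = 155 − 3 + 0 = 152.00.

152.00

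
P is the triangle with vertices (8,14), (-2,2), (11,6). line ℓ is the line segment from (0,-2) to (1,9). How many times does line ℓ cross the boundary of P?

The segment meets the boundary at (0.653,5.184), (0.432,2.748).

2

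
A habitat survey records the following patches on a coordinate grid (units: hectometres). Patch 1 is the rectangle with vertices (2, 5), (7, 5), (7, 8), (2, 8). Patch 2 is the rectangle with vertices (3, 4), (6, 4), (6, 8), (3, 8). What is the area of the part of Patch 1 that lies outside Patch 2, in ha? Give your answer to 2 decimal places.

|Patch 1∩Patch 2|: x∈[3,6], y∈[5,8] → 3·3 = 9.
|Patch 1| = 15.
|Patch 1 ∖ Patch 2| = |Patch 1| − |Patch 1∩Patch 2| = 15 − 9 = 6.00.

6.00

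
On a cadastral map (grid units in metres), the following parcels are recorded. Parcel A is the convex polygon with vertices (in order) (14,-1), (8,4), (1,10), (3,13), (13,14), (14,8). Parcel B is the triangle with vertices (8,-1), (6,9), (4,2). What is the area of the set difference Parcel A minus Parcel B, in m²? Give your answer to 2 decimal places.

108.46

|Parcel A| = 111, |Parcel A∩Parcel B| = 2.5418.
|Parcel A ∖ Parcel B| = |Parcel A| − |Parcel A∩Parcel B| = 111 − 2.5418 = 108.46.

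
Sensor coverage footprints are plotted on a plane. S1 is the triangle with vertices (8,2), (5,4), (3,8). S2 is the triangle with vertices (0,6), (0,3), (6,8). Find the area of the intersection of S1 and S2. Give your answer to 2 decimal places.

The intersection is the polygon with vertices (3.429,7.143), (3.652,7.217), (4.229,6.525), (3.882,6.235).
By the shoelace formula its area is 0.32.

0.32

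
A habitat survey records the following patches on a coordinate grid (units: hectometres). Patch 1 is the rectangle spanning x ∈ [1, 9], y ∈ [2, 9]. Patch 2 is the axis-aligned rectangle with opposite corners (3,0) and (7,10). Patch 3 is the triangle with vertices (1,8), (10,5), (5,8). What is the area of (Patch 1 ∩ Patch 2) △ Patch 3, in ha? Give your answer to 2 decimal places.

25.73

|Patch 1 ∩ Patch 2| = 28.
|(Patch 1 ∩ Patch 2) ∩ Patch 3| = 4.1333.
|(Patch 1 ∩ Patch 2) △ Patch 3| = 28 + 6 − 8.2667 = 25.73.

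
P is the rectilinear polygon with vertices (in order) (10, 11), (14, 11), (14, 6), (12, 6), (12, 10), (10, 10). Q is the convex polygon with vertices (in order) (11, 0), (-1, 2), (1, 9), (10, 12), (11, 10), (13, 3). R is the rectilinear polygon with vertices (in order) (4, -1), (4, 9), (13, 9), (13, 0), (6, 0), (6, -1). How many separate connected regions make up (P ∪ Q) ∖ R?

1

(P ∪ Q) ∖ R is a single connected region.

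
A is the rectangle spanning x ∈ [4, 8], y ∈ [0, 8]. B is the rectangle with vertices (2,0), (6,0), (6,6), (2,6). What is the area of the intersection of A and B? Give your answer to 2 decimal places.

|A∩B|: x∈[4,6], y∈[0,6] → 2·6 = 12.

12.00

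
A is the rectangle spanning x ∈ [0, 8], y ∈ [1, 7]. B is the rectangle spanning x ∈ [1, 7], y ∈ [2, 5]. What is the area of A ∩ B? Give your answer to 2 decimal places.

|A∩B|: x∈[1,7], y∈[2,5] → 6·3 = 18.

18.00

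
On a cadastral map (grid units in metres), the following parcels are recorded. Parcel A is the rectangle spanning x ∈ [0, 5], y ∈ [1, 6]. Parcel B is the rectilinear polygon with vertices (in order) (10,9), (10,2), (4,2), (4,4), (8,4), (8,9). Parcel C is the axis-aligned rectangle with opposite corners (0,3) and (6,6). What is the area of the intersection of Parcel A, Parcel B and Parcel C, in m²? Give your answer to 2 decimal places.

The intersection is the polygon with vertices (4,4), (5,4), (5,3), (4,3).
By the shoelace formula its area is 1.00.

1.00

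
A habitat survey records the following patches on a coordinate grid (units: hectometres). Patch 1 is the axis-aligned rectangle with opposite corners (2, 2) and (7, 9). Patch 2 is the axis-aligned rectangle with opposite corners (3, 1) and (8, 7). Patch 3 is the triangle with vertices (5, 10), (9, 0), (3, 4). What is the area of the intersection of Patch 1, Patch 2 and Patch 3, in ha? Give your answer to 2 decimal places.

The intersection is the polygon with vertices (6,2), (3,4), (4,7), (6.2,7), (7,5), (7,2).
By the shoelace formula its area is 14.70.

14.70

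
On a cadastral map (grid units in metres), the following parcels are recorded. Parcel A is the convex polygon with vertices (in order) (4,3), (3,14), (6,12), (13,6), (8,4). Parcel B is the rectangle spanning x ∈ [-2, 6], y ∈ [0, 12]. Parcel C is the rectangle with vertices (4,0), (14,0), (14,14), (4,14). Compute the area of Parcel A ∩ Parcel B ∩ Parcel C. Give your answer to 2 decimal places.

17.50

The intersection is the polygon with vertices (6,12), (6,3.5), (4,3), (4,12).
By the shoelace formula its area is 17.50.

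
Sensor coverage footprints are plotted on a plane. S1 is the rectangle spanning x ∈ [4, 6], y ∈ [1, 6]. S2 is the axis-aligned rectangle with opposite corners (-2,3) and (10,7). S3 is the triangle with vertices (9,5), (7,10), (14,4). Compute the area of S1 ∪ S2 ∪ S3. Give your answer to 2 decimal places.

60.60

By inclusion–exclusion:
Individual areas: |S1| = 10, |S2| = 48, |S3| = 11.5.
|S1∩S2|: x∈[4,6], y∈[3,6] → 2·3 = 6.
|S1∩S3| = 0.
|S2∩S3| = 2.9.
|S1∩S2∩S3| = 0.
|S1 ∪ S2 ∪ S3| = 69.5 − 8.9 + 0 = 60.60.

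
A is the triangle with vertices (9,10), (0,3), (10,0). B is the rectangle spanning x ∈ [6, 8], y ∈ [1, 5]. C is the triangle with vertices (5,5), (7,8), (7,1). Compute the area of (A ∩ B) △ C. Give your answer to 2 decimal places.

8.93

|A ∩ B| = 7.9333.
|(A ∩ B) ∩ C| = 3.
|(A ∩ B) △ C| = 7.9333 + 7 − 6 = 8.93.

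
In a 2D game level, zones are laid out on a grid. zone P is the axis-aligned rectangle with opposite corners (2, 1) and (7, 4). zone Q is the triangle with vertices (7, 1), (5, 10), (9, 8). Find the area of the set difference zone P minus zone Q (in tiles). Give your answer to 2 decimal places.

|zone P| = 15, |zone P∩zone Q| = 1.
|zone P ∖ zone Q| = |zone P| − |zone P∩zone Q| = 15 − 1 = 14.00.

14.00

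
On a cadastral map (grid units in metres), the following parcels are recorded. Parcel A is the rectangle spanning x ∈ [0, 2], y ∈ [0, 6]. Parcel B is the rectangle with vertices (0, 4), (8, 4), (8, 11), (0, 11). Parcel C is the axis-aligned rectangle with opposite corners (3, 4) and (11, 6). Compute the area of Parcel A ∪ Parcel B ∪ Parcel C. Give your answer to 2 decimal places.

70.00

By inclusion–exclusion:
Individual areas: |Parcel A| = 12, |Parcel B| = 56, |Parcel C| = 16.
|Parcel A∩Parcel B|: x∈[0,2], y∈[4,6] → 2·2 = 4.
|Parcel A∩Parcel C| = 0 (no overlap).
|Parcel B∩Parcel C|: x∈[3,8], y∈[4,6] → 5·2 = 10.
|Parcel A∩Parcel B∩Parcel C| = 0.
|Parcel A ∪ Parcel B ∪ Parcel C| = 84 − 14 + 0 = 70.00.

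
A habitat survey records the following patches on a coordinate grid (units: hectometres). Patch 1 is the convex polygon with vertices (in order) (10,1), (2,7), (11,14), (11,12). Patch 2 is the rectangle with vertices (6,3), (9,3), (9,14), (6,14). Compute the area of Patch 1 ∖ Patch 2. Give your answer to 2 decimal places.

31.83

|Patch 1| = 56, |Patch 1∩Patch 2| = 24.1667.
|Patch 1 ∖ Patch 2| = |Patch 1| − |Patch 1∩Patch 2| = 56 − 24.1667 = 31.83.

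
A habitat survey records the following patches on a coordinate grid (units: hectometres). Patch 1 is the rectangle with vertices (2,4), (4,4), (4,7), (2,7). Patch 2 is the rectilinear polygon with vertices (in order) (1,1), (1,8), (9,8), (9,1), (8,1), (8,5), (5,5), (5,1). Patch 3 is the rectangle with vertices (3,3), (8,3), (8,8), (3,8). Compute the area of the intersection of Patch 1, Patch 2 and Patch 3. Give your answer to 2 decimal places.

The intersection is the polygon with vertices (4,7), (4,4), (3,4), (3,7).
By the shoelace formula its area is 3.00.

3.00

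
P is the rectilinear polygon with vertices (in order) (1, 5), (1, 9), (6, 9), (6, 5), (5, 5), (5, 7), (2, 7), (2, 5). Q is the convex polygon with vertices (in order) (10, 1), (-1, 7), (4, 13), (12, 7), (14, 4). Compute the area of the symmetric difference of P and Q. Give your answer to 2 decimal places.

|P| = 14, |Q| = 87, |P∩Q| = 13.3636.
|P △ Q| = |P| + |Q| − 2·|P∩Q| = 14 + 87 − 26.7273 = 74.27.

74.27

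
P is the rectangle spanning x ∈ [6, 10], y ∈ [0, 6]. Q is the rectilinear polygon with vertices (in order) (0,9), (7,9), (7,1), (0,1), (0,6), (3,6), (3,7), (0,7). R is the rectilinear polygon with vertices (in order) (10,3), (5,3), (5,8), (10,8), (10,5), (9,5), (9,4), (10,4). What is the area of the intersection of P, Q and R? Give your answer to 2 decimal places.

The intersection is the polygon with vertices (7,6), (7,3), (6,3), (6,6).
By the shoelace formula its area is 3.00.

3.00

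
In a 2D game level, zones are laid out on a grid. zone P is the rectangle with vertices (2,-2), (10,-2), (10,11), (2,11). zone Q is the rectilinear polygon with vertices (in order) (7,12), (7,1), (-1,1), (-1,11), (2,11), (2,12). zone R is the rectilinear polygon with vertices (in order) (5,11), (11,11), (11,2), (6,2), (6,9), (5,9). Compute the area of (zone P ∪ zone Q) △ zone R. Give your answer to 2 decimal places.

|zone P ∪ zone Q| = 139.
|(zone P ∪ zone Q) ∩ zone R| = 38.
|(zone P ∪ zone Q) △ zone R| = 139 + 47 − 76 = 110.00.

110.00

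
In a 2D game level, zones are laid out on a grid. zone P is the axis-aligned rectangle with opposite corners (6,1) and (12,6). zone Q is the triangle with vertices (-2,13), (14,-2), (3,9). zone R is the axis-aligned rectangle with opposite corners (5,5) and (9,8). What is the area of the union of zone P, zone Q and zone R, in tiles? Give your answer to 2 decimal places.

By inclusion–exclusion:
Individual areas: |zone P| = 30, |zone Q| = 5.5, |zone R| = 12.
|zone P∩zone Q| = 1.7.
|zone P∩zone R|: x∈[6,9], y∈[5,6] → 3·1 = 3.
|zone Q∩zone R| = 0.8979.
|zone P∩zone Q∩zone R| = 0.3667.
|zone P ∪ zone Q ∪ zone R| = 47.5 − 5.5979 + 0.3667 = 42.27.

42.27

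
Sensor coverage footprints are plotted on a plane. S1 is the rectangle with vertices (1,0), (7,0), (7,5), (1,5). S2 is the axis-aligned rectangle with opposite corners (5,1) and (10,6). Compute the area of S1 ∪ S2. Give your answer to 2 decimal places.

47.00

By inclusion–exclusion:
Individual areas: |S1| = 30, |S2| = 25.
|S1∩S2|: x∈[5,7], y∈[1,5] → 2·4 = 8.
|S1 ∪ S2| = 55 − 8 = 47.00.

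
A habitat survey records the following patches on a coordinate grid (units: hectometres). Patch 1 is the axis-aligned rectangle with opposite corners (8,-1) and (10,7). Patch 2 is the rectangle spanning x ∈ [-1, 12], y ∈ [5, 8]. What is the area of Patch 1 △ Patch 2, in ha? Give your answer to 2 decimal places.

|Patch 1∩Patch 2|: x∈[8,10], y∈[5,7] → 2·2 = 4.
|Patch 1 △ Patch 2| = |Patch 1| + |Patch 2| − 2·|Patch 1∩Patch 2| = 16 + 39 − 8 = 47.00.

47.00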